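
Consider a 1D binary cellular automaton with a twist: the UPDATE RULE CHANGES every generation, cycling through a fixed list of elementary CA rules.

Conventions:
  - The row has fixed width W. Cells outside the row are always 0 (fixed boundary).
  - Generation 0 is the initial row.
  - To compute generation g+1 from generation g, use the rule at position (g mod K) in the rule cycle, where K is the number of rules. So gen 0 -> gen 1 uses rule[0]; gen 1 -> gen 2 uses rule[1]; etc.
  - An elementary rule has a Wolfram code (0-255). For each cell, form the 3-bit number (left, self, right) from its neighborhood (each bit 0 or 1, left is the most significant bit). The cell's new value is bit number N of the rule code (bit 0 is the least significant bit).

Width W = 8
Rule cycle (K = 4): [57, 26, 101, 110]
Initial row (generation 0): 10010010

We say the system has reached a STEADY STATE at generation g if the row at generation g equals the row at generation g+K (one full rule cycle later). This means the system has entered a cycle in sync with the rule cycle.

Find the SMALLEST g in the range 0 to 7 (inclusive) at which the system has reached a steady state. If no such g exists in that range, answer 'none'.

Gen 0: 10010010
Gen 1 (rule 57): 01001001
Gen 2 (rule 26): 10110110
Gen 3 (rule 101): 11011010
Gen 4 (rule 110): 11111110
Gen 5 (rule 57): 10000001
Gen 6 (rule 26): 01000010
Gen 7 (rule 101): 01011010
Gen 8 (rule 110): 11111110
Gen 9 (rule 57): 10000001
Gen 10 (rule 26): 01000010
Gen 11 (rule 101): 01011010

Answer: 4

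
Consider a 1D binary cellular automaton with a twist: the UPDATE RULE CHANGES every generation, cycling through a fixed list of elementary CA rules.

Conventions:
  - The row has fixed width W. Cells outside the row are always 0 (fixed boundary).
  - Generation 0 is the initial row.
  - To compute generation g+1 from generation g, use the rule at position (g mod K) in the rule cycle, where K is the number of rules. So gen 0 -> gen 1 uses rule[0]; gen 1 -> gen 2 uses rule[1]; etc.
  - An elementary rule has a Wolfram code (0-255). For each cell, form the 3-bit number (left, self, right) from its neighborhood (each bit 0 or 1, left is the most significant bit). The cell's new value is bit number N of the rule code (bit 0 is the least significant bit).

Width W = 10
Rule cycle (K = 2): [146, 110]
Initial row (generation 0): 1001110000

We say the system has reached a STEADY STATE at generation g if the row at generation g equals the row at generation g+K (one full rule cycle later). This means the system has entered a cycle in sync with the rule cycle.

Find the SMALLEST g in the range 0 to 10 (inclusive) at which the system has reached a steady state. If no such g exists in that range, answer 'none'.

Gen 0: 1001110000
Gen 1 (rule 146): 0110101000
Gen 2 (rule 110): 1111111000
Gen 3 (rule 146): 0111110100
Gen 4 (rule 110): 1100011100
Gen 5 (rule 146): 0010101010
Gen 6 (rule 110): 0111111110
Gen 7 (rule 146): 1011111101
Gen 8 (rule 110): 1110000111
Gen 9 (rule 146): 0101001010
Gen 10 (rule 110): 1111011110
Gen 11 (rule 146): 0110001101
Gen 12 (rule 110): 1110011111

Answer: none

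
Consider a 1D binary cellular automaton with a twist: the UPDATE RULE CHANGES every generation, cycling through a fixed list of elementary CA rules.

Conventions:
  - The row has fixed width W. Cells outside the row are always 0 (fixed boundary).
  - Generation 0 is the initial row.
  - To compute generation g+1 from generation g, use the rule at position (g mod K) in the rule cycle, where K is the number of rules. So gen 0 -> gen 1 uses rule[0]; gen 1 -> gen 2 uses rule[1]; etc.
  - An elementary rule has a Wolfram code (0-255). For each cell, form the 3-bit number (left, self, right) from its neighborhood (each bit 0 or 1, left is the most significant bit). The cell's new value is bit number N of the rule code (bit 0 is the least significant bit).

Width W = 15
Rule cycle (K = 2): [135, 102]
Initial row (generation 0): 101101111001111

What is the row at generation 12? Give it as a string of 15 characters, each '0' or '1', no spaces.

Gen 0: 101101111001111
Gen 1 (rule 135): 100000110010110
Gen 2 (rule 102): 100001010111010
Gen 3 (rule 135): 101111010010010
Gen 4 (rule 102): 110001110110110
Gen 5 (rule 135): 000110100000000
Gen 6 (rule 102): 001011100000000
Gen 7 (rule 135): 111001001111111
Gen 8 (rule 102): 001011010000001
Gen 9 (rule 135): 111000010111111
Gen 10 (rule 102): 001000111000001
Gen 11 (rule 135): 111011010011111
Gen 12 (rule 102): 001101110100001

Answer: 001101110100001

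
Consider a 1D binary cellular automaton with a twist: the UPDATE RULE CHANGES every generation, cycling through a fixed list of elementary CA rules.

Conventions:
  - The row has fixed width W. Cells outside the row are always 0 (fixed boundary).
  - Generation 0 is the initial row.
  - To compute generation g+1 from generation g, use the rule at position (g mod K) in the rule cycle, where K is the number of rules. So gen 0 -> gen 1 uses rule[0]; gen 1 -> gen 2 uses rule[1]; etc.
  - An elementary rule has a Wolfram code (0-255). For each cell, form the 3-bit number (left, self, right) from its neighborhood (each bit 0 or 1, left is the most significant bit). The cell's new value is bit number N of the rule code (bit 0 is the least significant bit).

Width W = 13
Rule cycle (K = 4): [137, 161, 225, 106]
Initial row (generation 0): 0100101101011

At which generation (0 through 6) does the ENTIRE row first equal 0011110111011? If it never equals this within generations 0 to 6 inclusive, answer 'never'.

Gen 0: 0100101101011
Gen 1 (rule 137): 0000001000010
Gen 2 (rule 161): 1111100011000
Gen 3 (rule 225): 0111101001011
Gen 4 (rule 106): 1100110010111
Gen 5 (rule 137): 1000100000110
Gen 6 (rule 161): 0010001110000

Answer: never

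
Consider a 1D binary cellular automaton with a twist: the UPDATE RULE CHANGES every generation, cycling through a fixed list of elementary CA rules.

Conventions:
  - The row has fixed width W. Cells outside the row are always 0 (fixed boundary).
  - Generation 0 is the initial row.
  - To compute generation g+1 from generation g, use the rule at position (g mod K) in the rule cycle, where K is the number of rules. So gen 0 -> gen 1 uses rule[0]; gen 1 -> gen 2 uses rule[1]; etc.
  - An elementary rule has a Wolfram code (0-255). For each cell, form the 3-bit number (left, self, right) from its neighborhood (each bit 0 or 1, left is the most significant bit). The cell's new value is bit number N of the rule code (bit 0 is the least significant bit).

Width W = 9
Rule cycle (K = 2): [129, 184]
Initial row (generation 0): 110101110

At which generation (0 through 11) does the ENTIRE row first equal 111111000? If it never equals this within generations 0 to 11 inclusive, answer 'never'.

Answer: 3

Derivation:
Gen 0: 110101110
Gen 1 (rule 129): 000000100
Gen 2 (rule 184): 000000010
Gen 3 (rule 129): 111111000
Gen 4 (rule 184): 111110100
Gen 5 (rule 129): 011100001
Gen 6 (rule 184): 011010000
Gen 7 (rule 129): 000000111
Gen 8 (rule 184): 000000110
Gen 9 (rule 129): 111110000
Gen 10 (rule 184): 111101000
Gen 11 (rule 129): 011000011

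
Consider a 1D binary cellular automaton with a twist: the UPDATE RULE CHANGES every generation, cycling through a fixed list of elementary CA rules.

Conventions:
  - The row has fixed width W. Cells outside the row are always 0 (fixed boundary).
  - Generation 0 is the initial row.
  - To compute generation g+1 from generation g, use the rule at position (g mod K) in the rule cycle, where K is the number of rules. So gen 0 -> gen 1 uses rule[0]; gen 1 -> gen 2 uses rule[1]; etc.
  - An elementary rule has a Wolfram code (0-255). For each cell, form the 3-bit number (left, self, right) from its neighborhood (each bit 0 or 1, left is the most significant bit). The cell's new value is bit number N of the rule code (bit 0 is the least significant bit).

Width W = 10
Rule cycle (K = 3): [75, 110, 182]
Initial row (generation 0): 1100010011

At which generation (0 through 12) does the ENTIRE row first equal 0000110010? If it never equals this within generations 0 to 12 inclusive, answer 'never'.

Answer: never

Derivation:
Gen 0: 1100010011
Gen 1 (rule 75): 1101100111
Gen 2 (rule 110): 1111101101
Gen 3 (rule 182): 0111010011
Gen 4 (rule 75): 1101000111
Gen 5 (rule 110): 1111001101
Gen 6 (rule 182): 0110110011
Gen 7 (rule 75): 1110110111
Gen 8 (rule 110): 1011111101
Gen 9 (rule 182): 1101111011
Gen 10 (rule 75): 1101001011
Gen 11 (rule 110): 1111011111
Gen 12 (rule 182): 0110101110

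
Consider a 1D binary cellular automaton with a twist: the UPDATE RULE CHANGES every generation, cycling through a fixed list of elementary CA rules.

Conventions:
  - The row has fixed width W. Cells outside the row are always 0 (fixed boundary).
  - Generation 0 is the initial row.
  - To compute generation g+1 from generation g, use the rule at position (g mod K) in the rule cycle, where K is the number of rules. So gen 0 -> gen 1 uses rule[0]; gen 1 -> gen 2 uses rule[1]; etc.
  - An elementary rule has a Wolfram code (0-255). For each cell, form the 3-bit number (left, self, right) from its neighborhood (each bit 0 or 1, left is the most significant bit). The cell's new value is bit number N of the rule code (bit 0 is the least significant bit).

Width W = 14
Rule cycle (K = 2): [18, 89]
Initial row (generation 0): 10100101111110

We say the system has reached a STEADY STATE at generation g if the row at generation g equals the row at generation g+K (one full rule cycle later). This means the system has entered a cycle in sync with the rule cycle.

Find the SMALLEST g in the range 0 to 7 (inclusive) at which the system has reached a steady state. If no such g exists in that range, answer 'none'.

Answer: 7

Derivation:
Gen 0: 10100101111110
Gen 1 (rule 18): 00011000000001
Gen 2 (rule 89): 11011111111100
Gen 3 (rule 18): 00000000000010
Gen 4 (rule 89): 11111111111001
Gen 5 (rule 18): 00000000000110
Gen 6 (rule 89): 11111111110111
Gen 7 (rule 18): 00000000000000
Gen 8 (rule 89): 11111111111111
Gen 9 (rule 18): 00000000000000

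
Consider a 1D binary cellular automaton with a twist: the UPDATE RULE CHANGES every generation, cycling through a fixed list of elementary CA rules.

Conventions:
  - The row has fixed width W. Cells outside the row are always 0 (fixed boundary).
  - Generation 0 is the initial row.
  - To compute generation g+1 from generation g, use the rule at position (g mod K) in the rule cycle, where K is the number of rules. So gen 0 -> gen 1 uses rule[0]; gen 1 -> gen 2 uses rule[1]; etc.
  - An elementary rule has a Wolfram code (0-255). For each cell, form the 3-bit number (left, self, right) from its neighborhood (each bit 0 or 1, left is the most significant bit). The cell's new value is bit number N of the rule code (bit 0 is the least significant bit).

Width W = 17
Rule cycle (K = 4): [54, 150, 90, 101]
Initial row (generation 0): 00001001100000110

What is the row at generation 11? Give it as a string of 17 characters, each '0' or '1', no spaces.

Answer: 11111010100101100

Derivation:
Gen 0: 00001001100000110
Gen 1 (rule 54): 00011110010001001
Gen 2 (rule 150): 00101101111011111
Gen 3 (rule 90): 01001101001010001
Gen 4 (rule 101): 01000111001110101
Gen 5 (rule 54): 11101000110001111
Gen 6 (rule 150): 01001101001010110
Gen 7 (rule 90): 10111100110000111
Gen 8 (rule 101): 11000100010110001
Gen 9 (rule 54): 00101110111001011
Gen 10 (rule 150): 01100100010111000
Gen 11 (rule 90): 11111010100101100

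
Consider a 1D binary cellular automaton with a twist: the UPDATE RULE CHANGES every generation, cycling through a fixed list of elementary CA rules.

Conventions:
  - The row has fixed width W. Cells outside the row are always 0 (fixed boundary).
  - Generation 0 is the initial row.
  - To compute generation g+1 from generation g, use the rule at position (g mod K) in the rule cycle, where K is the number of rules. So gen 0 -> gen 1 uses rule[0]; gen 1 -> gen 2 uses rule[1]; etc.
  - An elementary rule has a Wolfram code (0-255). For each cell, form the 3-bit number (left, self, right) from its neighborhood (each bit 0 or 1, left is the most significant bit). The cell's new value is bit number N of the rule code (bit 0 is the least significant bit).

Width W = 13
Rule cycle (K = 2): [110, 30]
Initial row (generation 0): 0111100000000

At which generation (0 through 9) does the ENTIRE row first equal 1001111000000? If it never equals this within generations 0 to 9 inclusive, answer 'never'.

Gen 0: 0111100000000
Gen 1 (rule 110): 1100100000000
Gen 2 (rule 30): 1011110000000
Gen 3 (rule 110): 1110010000000
Gen 4 (rule 30): 1001111000000
Gen 5 (rule 110): 1011001000000
Gen 6 (rule 30): 1010111100000
Gen 7 (rule 110): 1111100100000
Gen 8 (rule 30): 1000011110000
Gen 9 (rule 110): 1000110010000

Answer: 4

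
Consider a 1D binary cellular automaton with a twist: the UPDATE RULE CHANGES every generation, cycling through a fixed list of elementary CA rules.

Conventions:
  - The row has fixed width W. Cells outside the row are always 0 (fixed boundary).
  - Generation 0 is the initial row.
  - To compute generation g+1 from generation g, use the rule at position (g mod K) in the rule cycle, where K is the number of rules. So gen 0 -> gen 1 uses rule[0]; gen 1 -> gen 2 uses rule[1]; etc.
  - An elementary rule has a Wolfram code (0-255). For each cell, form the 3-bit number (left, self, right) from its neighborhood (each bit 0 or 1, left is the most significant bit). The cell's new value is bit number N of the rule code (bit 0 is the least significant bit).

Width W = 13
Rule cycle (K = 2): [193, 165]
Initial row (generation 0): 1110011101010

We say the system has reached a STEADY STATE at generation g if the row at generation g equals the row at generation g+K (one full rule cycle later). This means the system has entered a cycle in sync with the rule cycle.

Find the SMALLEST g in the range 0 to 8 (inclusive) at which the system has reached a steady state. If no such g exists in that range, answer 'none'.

Answer: none

Derivation:
Gen 0: 1110011101010
Gen 1 (rule 193): 0110001100000
Gen 2 (rule 165): 0000100001111
Gen 3 (rule 193): 1110001100111
Gen 4 (rule 165): 0100100000010
Gen 5 (rule 193): 0000001111000
Gen 6 (rule 165): 1111100110011
Gen 7 (rule 193): 0111100010001
Gen 8 (rule 165): 0011001010101
Gen 9 (rule 193): 1001000000000
Gen 10 (rule 165): 1001011111111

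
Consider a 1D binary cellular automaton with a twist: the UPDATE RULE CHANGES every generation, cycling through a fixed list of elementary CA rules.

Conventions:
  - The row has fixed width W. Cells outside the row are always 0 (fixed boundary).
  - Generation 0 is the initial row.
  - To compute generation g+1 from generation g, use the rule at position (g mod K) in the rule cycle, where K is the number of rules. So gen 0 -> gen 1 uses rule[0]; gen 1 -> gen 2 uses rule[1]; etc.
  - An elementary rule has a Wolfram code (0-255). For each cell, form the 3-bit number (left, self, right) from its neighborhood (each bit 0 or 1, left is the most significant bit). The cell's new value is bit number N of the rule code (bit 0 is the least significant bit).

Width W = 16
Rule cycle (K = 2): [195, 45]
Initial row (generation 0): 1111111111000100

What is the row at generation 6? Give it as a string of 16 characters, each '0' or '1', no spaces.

Gen 0: 1111111111000100
Gen 1 (rule 195): 0111111111011001
Gen 2 (rule 45): 0100000000110001
Gen 3 (rule 195): 1001111111010110
Gen 4 (rule 45): 1001000000111100
Gen 5 (rule 195): 0010011111011101
Gen 6 (rule 45): 1010010000110011

Answer: 1010010000110011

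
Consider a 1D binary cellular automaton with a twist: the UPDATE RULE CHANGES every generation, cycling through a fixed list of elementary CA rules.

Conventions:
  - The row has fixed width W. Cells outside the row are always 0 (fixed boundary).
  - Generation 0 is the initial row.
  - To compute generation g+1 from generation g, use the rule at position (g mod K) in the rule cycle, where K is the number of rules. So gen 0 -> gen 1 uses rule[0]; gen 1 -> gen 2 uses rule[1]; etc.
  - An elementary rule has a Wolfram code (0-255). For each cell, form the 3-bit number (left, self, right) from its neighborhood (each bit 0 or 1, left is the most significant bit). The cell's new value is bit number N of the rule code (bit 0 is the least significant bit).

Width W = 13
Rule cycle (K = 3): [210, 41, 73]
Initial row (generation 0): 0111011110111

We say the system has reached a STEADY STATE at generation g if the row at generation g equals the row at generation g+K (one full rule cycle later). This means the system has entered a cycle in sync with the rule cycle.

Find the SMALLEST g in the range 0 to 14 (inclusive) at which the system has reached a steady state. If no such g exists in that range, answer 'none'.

Answer: 6

Derivation:
Gen 0: 0111011110111
Gen 1 (rule 210): 1011001110011
Gen 2 (rule 41): 0110001000010
Gen 3 (rule 73): 0110100011000
Gen 4 (rule 210): 1010010101100
Gen 5 (rule 41): 0100001011001
Gen 6 (rule 73): 0001100011000
Gen 7 (rule 210): 0010110101100
Gen 8 (rule 41): 1001101011001
Gen 9 (rule 73): 0001100011000
Gen 10 (rule 210): 0010110101100
Gen 11 (rule 41): 1001101011001
Gen 12 (rule 73): 0001100011000
Gen 13 (rule 210): 0010110101100
Gen 14 (rule 41): 1001101011001
Gen 15 (rule 73): 0001100011000
Gen 16 (rule 210): 0010110101100
Gen 17 (rule 41): 1001101011001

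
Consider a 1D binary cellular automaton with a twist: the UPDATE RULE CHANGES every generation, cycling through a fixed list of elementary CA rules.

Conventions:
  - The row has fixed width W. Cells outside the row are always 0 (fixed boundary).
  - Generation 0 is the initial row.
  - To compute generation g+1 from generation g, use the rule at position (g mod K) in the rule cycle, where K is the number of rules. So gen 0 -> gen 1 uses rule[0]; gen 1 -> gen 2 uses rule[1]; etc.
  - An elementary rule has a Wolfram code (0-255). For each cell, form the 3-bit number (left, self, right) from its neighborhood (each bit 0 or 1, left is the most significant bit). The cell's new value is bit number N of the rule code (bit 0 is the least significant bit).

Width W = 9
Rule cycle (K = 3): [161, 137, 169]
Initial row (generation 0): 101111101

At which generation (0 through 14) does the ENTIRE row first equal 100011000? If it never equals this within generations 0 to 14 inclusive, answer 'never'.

Answer: 5

Derivation:
Gen 0: 101111101
Gen 1 (rule 161): 010111010
Gen 2 (rule 137): 000110000
Gen 3 (rule 169): 110100111
Gen 4 (rule 161): 001000010
Gen 5 (rule 137): 100011000
Gen 6 (rule 169): 001010011
Gen 7 (rule 161): 100100000
Gen 8 (rule 137): 000001111
Gen 9 (rule 169): 111101110
Gen 10 (rule 161): 011010100
Gen 11 (rule 137): 010000001
Gen 12 (rule 169): 000111100
Gen 13 (rule 161): 110011001
Gen 14 (rule 137): 100010000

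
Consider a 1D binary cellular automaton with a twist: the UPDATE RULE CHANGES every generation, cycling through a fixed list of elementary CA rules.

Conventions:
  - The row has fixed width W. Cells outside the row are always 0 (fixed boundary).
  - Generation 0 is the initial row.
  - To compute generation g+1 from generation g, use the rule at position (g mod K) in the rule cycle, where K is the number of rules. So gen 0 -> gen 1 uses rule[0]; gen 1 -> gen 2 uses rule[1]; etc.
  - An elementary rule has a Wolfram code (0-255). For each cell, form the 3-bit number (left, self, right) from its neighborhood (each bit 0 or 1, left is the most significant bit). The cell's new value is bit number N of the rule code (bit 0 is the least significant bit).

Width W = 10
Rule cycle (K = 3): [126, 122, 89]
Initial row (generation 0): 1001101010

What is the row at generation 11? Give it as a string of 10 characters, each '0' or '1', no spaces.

Gen 0: 1001101010
Gen 1 (rule 126): 1111111111
Gen 2 (rule 122): 1000000001
Gen 3 (rule 89): 0111111100
Gen 4 (rule 126): 1100000110
Gen 5 (rule 122): 1110001111
Gen 6 (rule 89): 1011101001
Gen 7 (rule 126): 1110111111
Gen 8 (rule 122): 1011100001
Gen 9 (rule 89): 0010111100
Gen 10 (rule 126): 0111100110
Gen 11 (rule 122): 1100111111

Answer: 1100111111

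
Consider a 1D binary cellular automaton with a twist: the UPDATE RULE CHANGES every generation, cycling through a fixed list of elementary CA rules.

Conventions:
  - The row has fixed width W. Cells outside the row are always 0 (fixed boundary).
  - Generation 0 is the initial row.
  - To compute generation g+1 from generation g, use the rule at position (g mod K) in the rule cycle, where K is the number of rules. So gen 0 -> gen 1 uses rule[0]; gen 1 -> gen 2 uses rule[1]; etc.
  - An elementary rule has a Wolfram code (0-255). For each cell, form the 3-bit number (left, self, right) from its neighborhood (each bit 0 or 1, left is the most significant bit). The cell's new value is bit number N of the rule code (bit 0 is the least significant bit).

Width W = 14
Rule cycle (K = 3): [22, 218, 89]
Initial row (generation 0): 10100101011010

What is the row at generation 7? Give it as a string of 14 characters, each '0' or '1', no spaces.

Answer: 10110000100000

Derivation:
Gen 0: 10100101011010
Gen 1 (rule 22): 10111101000011
Gen 2 (rule 218): 00111100100111
Gen 3 (rule 89): 10100110010101
Gen 4 (rule 22): 10111001110101
Gen 5 (rule 218): 00111111110000
Gen 6 (rule 89): 10100000011111
Gen 7 (rule 22): 10110000100000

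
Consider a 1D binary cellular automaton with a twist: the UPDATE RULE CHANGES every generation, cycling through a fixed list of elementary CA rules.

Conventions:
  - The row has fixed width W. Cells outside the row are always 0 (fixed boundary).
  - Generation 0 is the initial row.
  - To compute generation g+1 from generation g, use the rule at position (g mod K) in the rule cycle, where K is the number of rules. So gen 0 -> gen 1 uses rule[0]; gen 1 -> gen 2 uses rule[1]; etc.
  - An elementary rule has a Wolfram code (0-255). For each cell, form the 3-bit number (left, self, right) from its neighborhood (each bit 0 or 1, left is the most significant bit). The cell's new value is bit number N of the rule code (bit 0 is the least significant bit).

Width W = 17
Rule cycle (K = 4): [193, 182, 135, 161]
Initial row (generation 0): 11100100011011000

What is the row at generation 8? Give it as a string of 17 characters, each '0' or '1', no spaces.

Answer: 01111111001100100

Derivation:
Gen 0: 11100100011011000
Gen 1 (rule 193): 01100001001001011
Gen 2 (rule 182): 10010011111111100
Gen 3 (rule 135): 10110101111111001
Gen 4 (rule 161): 01001010111110000
Gen 5 (rule 193): 00000000011110111
Gen 6 (rule 182): 00000000101101010
Gen 7 (rule 135): 11111111100001010
Gen 8 (rule 161): 01111111001100100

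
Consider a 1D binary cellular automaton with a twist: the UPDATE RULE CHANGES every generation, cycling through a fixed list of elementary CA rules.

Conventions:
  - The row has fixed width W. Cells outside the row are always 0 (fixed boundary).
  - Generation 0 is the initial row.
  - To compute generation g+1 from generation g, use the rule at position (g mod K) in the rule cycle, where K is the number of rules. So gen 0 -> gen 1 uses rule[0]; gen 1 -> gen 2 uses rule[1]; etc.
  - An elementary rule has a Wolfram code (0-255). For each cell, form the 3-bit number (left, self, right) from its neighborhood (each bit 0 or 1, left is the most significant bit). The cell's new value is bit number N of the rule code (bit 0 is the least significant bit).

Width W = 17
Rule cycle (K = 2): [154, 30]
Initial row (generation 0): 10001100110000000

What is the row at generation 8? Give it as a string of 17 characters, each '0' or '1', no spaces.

Answer: 10010000110101001

Derivation:
Gen 0: 10001100110000000
Gen 1 (rule 154): 01011011101000000
Gen 2 (rule 30): 11010010001100000
Gen 3 (rule 154): 10001101011010000
Gen 4 (rule 30): 11011001010011000
Gen 5 (rule 154): 10010110001110100
Gen 6 (rule 30): 11110101011000110
Gen 7 (rule 154): 11100000010101101
Gen 8 (rule 30): 10010000110101001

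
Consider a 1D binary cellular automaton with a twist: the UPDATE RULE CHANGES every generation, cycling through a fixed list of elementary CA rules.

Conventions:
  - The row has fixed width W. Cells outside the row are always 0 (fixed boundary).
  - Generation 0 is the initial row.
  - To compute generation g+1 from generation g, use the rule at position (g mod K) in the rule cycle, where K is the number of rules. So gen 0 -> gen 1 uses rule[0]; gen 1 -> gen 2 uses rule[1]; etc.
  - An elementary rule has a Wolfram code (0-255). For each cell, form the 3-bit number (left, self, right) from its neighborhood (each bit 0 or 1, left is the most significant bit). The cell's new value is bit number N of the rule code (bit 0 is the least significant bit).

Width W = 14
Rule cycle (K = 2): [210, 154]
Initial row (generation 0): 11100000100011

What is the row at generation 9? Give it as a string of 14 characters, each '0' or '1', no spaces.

Answer: 01010010010001

Derivation:
Gen 0: 11100000100011
Gen 1 (rule 210): 01110001010101
Gen 2 (rule 154): 11101010000000
Gen 3 (rule 210): 01100001000000
Gen 4 (rule 154): 11010010100000
Gen 5 (rule 210): 01001100010000
Gen 6 (rule 154): 10111010101000
Gen 7 (rule 210): 00011000000100
Gen 8 (rule 154): 00110100001010
Gen 9 (rule 210): 01010010010001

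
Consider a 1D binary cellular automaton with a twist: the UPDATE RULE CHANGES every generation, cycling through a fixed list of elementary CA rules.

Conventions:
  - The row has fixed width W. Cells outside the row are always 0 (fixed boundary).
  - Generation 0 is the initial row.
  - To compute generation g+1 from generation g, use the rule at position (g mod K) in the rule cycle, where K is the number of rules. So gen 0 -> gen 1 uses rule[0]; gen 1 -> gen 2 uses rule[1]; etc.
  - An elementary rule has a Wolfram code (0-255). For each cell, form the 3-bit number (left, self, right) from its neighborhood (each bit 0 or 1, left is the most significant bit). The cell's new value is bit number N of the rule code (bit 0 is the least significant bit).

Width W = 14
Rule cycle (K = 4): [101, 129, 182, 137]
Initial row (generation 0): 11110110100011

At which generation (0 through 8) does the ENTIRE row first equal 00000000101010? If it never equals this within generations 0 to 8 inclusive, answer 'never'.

Answer: 7

Derivation:
Gen 0: 11110110100011
Gen 1 (rule 101): 00011011101001
Gen 2 (rule 129): 11000001000000
Gen 3 (rule 182): 00100011100000
Gen 4 (rule 137): 10001011001111
Gen 5 (rule 101): 10101101000001
Gen 6 (rule 129): 00000000011100
Gen 7 (rule 182): 00000000101010
Gen 8 (rule 137): 11111110000000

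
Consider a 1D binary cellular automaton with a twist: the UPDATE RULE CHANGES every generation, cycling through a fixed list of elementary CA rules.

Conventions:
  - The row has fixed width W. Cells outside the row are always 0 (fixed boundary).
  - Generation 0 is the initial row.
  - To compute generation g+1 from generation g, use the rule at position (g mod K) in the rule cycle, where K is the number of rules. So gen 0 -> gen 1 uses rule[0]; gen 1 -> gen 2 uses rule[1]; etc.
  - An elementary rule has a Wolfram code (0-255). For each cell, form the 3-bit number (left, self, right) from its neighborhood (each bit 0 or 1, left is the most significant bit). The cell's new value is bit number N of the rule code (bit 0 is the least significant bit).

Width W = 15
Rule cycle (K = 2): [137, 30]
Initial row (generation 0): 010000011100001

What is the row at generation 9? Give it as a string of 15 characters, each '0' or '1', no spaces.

Gen 0: 010000011100001
Gen 1 (rule 137): 000111011001100
Gen 2 (rule 30): 001100010111010
Gen 3 (rule 137): 101001000110000
Gen 4 (rule 30): 101111101101000
Gen 5 (rule 137): 001111001000011
Gen 6 (rule 30): 011000111100110
Gen 7 (rule 137): 010010111000100
Gen 8 (rule 30): 111110100101110
Gen 9 (rule 137): 111100000001100

Answer: 111100000001100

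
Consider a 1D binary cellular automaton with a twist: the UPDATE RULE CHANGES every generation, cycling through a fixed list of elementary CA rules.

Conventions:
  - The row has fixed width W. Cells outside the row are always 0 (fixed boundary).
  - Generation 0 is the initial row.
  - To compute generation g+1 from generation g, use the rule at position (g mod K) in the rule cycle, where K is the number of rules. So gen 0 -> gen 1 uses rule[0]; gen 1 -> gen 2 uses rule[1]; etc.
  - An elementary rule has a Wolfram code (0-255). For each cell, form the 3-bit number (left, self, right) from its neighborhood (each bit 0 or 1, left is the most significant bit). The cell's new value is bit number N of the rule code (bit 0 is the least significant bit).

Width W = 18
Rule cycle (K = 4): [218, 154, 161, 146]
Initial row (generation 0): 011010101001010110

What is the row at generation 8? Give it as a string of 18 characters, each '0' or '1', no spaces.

Answer: 010100011010100010

Derivation:
Gen 0: 011010101001010110
Gen 1 (rule 218): 111000000110000111
Gen 2 (rule 154): 110100001101001110
Gen 3 (rule 161): 001001100010000100
Gen 4 (rule 146): 010110010101001010
Gen 5 (rule 218): 100111100000110001
Gen 6 (rule 154): 011111010001101010
Gen 7 (rule 161): 001110100100010100
Gen 8 (rule 146): 010100011010100010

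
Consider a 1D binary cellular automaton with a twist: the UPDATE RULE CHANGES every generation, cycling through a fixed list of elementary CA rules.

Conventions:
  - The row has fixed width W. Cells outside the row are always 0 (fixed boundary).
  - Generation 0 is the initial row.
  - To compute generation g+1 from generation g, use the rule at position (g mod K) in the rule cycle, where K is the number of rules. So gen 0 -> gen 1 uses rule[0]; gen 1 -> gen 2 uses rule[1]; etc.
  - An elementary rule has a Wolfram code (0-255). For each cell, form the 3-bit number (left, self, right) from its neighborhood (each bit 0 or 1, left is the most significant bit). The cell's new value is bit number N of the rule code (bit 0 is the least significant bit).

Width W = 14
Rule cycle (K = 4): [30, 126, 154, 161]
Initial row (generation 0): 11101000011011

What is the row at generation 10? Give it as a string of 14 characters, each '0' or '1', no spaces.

Answer: 11111100000011

Derivation:
Gen 0: 11101000011011
Gen 1 (rule 30): 10001100110010
Gen 2 (rule 126): 11011111111111
Gen 3 (rule 154): 10011111111110
Gen 4 (rule 161): 00001111111100
Gen 5 (rule 30): 00011000000010
Gen 6 (rule 126): 00111100000111
Gen 7 (rule 154): 01111010001110
Gen 8 (rule 161): 00110100100100
Gen 9 (rule 30): 01100111111110
Gen 10 (rule 126): 11111100000011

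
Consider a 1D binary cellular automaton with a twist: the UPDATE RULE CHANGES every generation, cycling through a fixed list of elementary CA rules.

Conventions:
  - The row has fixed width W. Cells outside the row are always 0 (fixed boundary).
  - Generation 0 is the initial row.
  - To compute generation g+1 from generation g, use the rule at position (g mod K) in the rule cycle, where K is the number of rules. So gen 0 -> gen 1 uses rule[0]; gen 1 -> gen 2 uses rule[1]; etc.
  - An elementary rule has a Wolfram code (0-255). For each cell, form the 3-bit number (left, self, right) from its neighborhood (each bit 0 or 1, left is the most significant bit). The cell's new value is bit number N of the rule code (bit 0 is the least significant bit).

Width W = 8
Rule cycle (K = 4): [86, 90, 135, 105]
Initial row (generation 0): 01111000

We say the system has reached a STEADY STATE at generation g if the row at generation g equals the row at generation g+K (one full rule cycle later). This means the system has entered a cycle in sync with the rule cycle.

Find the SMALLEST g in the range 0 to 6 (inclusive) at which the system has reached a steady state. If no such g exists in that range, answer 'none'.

Gen 0: 01111000
Gen 1 (rule 86): 10001100
Gen 2 (rule 90): 01011110
Gen 3 (rule 135): 11001100
Gen 4 (rule 105): 11001101
Gen 5 (rule 86): 01110101
Gen 6 (rule 90): 11010000
Gen 7 (rule 135): 00010111
Gen 8 (rule 105): 11001101
Gen 9 (rule 86): 01110101
Gen 10 (rule 90): 11010000

Answer: 4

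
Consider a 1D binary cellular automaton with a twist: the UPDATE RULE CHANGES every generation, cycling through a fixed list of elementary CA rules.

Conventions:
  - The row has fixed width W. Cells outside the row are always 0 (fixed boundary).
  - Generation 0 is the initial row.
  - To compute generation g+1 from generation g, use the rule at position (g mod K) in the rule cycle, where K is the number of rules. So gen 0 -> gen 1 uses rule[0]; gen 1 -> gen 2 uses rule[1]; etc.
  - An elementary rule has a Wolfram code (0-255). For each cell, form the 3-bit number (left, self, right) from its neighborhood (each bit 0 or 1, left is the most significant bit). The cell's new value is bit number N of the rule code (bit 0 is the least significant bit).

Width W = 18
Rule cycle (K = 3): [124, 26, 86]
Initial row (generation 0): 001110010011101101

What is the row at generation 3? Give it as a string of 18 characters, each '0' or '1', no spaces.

Answer: 111111111001110000

Derivation:
Gen 0: 001110010011101101
Gen 1 (rule 124): 001011011010111111
Gen 2 (rule 26): 010010010000100000
Gen 3 (rule 86): 111111111001110000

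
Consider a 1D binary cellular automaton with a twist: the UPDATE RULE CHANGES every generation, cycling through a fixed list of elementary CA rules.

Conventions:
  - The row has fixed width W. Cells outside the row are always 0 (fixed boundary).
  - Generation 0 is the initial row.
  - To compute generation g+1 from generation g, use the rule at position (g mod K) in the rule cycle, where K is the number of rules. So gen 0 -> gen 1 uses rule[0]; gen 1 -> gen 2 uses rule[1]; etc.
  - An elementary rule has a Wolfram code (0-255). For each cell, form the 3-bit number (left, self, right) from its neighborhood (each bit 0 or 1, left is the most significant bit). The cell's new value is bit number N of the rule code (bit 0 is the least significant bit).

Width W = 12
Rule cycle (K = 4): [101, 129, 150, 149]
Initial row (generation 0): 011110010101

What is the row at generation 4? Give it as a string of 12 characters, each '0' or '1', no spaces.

Gen 0: 011110010101
Gen 1 (rule 101): 000010011111
Gen 2 (rule 129): 111000001110
Gen 3 (rule 150): 010100010101
Gen 4 (rule 149): 010111010101

Answer: 010111010101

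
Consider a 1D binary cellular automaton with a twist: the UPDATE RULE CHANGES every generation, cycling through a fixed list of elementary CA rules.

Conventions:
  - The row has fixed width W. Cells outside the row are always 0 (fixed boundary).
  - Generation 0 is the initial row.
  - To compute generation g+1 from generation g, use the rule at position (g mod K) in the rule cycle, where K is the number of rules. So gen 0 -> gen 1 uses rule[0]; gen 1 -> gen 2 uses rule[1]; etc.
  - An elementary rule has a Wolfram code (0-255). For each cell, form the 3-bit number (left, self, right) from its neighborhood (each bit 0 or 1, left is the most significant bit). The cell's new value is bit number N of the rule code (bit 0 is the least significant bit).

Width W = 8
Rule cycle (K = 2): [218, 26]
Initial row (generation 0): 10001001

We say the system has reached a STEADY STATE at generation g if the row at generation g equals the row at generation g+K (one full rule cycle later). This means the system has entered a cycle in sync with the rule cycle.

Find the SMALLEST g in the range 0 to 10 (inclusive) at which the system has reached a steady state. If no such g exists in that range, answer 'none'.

Gen 0: 10001001
Gen 1 (rule 218): 01010110
Gen 2 (rule 26): 10000101
Gen 3 (rule 218): 01001000
Gen 4 (rule 26): 10110100
Gen 5 (rule 218): 00110010
Gen 6 (rule 26): 01101101
Gen 7 (rule 218): 11101100
Gen 8 (rule 26): 10001010
Gen 9 (rule 218): 01010001
Gen 10 (rule 26): 10001010
Gen 11 (rule 218): 01010001
Gen 12 (rule 26): 10001010

Answer: 8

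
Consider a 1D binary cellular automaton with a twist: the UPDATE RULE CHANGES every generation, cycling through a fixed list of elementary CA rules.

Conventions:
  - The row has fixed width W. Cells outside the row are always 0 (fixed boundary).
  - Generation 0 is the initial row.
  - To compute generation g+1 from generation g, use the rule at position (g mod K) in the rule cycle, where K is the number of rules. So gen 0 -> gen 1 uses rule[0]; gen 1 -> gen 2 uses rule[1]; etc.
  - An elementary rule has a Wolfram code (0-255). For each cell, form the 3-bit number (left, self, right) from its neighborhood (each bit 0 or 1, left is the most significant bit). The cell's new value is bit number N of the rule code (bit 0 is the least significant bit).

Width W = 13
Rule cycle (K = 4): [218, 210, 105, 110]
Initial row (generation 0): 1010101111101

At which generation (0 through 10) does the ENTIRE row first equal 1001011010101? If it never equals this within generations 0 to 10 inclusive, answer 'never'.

Gen 0: 1010101111101
Gen 1 (rule 218): 0000001111100
Gen 2 (rule 210): 0000010111110
Gen 3 (rule 105): 1111001100010
Gen 4 (rule 110): 1001011100110
Gen 5 (rule 218): 0110011111111
Gen 6 (rule 210): 1011101111111
Gen 7 (rule 105): 0110111000001
Gen 8 (rule 110): 1111101000011
Gen 9 (rule 218): 1111100100111
Gen 10 (rule 210): 0111111011011

Answer: never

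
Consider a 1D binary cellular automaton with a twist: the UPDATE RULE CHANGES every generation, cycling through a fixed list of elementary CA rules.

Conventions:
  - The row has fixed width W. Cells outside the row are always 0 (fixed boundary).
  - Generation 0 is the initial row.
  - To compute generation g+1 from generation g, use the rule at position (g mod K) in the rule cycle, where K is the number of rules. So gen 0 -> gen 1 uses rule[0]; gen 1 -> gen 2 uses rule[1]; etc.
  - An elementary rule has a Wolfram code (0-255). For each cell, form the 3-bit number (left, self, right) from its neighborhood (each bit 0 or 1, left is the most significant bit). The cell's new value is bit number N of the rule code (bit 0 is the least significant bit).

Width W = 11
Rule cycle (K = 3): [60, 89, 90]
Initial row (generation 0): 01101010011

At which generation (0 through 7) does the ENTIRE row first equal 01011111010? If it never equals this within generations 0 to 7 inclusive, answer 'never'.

Answer: 1

Derivation:
Gen 0: 01101010011
Gen 1 (rule 60): 01011111010
Gen 2 (rule 89): 00010001001
Gen 3 (rule 90): 00101010110
Gen 4 (rule 60): 00111111101
Gen 5 (rule 89): 10100000100
Gen 6 (rule 90): 00010001010
Gen 7 (rule 60): 00011001111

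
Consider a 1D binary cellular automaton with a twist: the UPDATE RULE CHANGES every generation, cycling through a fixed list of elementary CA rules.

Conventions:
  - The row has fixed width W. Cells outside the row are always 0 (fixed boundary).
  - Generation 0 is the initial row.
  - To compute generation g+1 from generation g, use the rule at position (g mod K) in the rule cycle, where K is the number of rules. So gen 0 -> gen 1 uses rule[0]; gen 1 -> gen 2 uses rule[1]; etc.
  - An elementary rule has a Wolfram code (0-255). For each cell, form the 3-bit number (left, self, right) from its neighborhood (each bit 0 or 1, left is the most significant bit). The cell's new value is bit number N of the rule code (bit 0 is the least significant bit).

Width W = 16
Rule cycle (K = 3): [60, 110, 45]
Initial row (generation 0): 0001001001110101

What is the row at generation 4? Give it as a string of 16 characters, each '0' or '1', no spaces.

Answer: 1111000000101001

Derivation:
Gen 0: 0001001001110101
Gen 1 (rule 60): 0001101101001111
Gen 2 (rule 110): 0011111111011001
Gen 3 (rule 45): 1010000000110001
Gen 4 (rule 60): 1111000000101001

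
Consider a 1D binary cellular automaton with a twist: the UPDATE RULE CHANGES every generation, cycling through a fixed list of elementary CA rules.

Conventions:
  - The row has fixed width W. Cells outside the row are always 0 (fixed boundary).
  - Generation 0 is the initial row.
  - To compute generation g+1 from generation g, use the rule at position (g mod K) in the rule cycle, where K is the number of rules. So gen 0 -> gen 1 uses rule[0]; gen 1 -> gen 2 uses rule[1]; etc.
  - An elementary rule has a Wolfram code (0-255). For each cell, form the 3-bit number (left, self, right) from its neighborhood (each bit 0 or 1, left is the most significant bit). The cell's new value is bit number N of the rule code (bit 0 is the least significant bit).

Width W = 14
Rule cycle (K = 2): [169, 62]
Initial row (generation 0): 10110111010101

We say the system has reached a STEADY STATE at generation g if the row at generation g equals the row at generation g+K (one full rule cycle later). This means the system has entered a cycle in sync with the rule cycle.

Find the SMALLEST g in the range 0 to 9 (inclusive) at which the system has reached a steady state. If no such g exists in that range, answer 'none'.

Answer: none

Derivation:
Gen 0: 10110111010101
Gen 1 (rule 169): 01101110101010
Gen 2 (rule 62): 11011001111111
Gen 3 (rule 169): 10110001111110
Gen 4 (rule 62): 11101011000001
Gen 5 (rule 169): 11010110011100
Gen 6 (rule 62): 10111101110010
Gen 7 (rule 169): 01111011100000
Gen 8 (rule 62): 11000110010000
Gen 9 (rule 169): 10010100000111
Gen 10 (rule 62): 11111110001100
Gen 11 (rule 169): 11111100101001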